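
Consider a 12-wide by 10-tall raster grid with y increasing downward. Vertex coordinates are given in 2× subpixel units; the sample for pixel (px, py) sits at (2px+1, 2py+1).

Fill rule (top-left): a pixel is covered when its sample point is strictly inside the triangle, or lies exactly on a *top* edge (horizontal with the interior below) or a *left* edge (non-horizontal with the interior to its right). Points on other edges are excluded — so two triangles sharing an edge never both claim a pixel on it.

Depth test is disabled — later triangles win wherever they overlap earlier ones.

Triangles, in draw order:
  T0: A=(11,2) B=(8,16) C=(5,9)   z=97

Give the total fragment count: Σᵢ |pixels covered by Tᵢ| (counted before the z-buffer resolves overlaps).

T0:
  2·area = 63
  edge (11, 2)→(8, 16): d=(-3,14) right/bottom  bias=-1
  edge (8, 16)→(5, 9): d=(-3,-7) top-left  bias=+0
  edge (5, 9)→(11, 2): d=(6,-7) top-left  bias=+0
    (4,2)@(9, 5): e=[19,40,4] → █
    (5,2)@(11, 5): e=[-9,54,18] → ·
    (3,3)@(7, 7): e=[41,20,2] → █
    (5,3)@(11, 7): e=[-15,48,30] → ·
    (2,4)@(5, 9): e=[63,0,0] → █  [on edge]
    (5,4)@(11, 9): e=[-21,42,42] → ·
    (2,5)@(5, 11): e=[57,-6,12] → ·
    (3,5)@(7, 11): e=[29,8,26] → █
    (5,5)@(11, 11): e=[-27,36,54] → ·
    (3,6)@(7, 13): e=[23,2,38] → █
    (4,6)@(9, 13): e=[-5,16,52] → ·
    (3,7)@(7, 15): e=[17,-4,50] → ·
  covered (9 px):
    · · · · · · · · · · · ·
    · · · · · · · · · · · ·
    · · · · █ · · · · · · ·
    · · · █ █ · · · · · · ·
    · · █ █ █ · · · · · · ·
    · · · █ █ · · · · · · ·
    · · · █ · · · · · · · ·
    · · · · · · · · · · · ·
    · · · · · · · · · · · ·
    · · · · · · · · · · · ·

Result: 9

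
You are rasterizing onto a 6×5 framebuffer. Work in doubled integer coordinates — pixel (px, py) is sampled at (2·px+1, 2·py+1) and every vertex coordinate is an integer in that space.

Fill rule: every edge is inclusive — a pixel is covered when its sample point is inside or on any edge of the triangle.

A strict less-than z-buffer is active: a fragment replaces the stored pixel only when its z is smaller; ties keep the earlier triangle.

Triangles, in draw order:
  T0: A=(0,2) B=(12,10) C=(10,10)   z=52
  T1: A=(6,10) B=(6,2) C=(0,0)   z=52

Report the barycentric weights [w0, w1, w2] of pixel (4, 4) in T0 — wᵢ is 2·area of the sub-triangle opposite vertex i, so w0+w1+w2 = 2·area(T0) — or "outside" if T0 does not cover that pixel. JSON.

T0:
  2·area = 16
  edge (0, 2)→(12, 10): d=(12,8) inclusive
  edge (12, 10)→(10, 10): d=(-2,0) inclusive
  edge (10, 10)→(0, 2): d=(-10,-8) inclusive
    (3,3)@(7, 7): e=[4,6,6] → █
    (4,3)@(9, 7): e=[-12,6,22] → ·
    (3,4)@(7, 9): e=[28,2,-14] → ·
    (4,4)@(9, 9): e=[12,2,2] → █
    (5,4)@(11, 9): e=[-4,2,18] → ·
  covered (2 px):
    · · · · · ·
    · · · · · ·
    · · · · · ·
    · · · █ · ·
    · · · · █ ·
T1:
  2·area = 48  (B↔C swapped to make it positive)
  edge (6, 10)→(0, 0): d=(-6,-10) inclusive
  edge (0, 0)→(6, 2): d=(6,2) inclusive
  edge (6, 2)→(6, 10): d=(0,8) inclusive
    (0,0)@(1, 1): e=[4,4,40] → █
    (1,0)@(3, 1): e=[24,0,24] → █  [on edge]
    (2,0)@(5, 1): e=[44,-4,8] → ·
    (0,1)@(1, 3): e=[-8,16,40] → ·
    (1,1)@(3, 3): e=[12,12,24] → █
    (2,1)@(5, 3): e=[32,8,8] → █
    (3,1)@(7, 3): e=[52,4,-8] → ·
    (4,1)@(9, 3): e=[72,0,-24] → ·  [on edge]
    (1,2)@(3, 5): e=[0,24,24] → █  [on edge]
    (3,2)@(7, 5): e=[40,16,-8] → ·
    (1,3)@(3, 7): e=[-12,36,24] → ·
    (2,3)@(5, 7): e=[8,32,8] → █
  covered (7 px):
    █ █ · · · ·
    · █ █ · · ·
    · █ █ · · ·
    · · █ · · ·
    · · · · · ·

Answer: [2,2,12]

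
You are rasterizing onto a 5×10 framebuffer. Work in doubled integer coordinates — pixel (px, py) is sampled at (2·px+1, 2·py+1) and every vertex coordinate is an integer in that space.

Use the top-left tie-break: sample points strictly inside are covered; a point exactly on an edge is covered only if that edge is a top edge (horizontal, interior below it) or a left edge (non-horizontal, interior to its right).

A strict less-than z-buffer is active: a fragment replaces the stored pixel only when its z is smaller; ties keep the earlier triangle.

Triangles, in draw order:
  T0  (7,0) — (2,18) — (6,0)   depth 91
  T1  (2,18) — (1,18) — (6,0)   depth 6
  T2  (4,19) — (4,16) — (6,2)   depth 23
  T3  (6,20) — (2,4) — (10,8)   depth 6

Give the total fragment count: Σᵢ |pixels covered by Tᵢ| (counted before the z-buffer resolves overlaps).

T0:
  2·area = 18
  edge (7, 0)→(2, 18): d=(-5,18) right/bottom  bias=-1
  edge (2, 18)→(6, 0): d=(4,-18) top-left  bias=+0
  edge (6, 0)→(7, 0): d=(1,0) top-left  bias=+0
    (2,2)@(5, 5): e=[11,2,5] → #
    (3,2)@(7, 5): e=[-25,38,5] → ·
    (2,3)@(5, 7): e=[1,10,7] → #
    (3,3)@(7, 7): e=[-35,46,7] → ·
    (2,4)@(5, 9): e=[-9,18,9] → ·
  covered (2 px):
    · · · · ·
    · · · · ·
    · · # · ·
    · · # · ·
    · · · · ·
    · · · · ·
    · · · · ·
    · · · · ·
    · · · · ·
    · · · · ·
T1:
  2·area = 18
  edge (2, 18)→(1, 18): d=(-1,0) right/bottom  bias=-1
  edge (1, 18)→(6, 0): d=(5,-18) top-left  bias=+0
  edge (6, 0)→(2, 18): d=(-4,18) right/bottom  bias=-1
    (1,5)@(3, 11): e=[7,1,10] → #
    (2,5)@(5, 11): e=[7,37,-26] → ·
    (1,6)@(3, 13): e=[5,11,2] → #
    (2,6)@(5, 13): e=[5,47,-34] → ·
    (1,7)@(3, 15): e=[3,21,-6] → ·
  covered (2 px):
    · · · · ·
    · · · · ·
    · · · · ·
    · · · · ·
    · · · · ·
    · # · · ·
    · # · · ·
    · · · · ·
    · · · · ·
    · · · · ·
T2:
  2·area = 6
  edge (4, 19)→(4, 16): d=(0,-3) top-left  bias=+0
  edge (4, 16)→(6, 2): d=(2,-14) top-left  bias=+0
  edge (6, 2)→(4, 19): d=(-2,17) right/bottom  bias=-1
    (2,4)@(5, 9): e=[3,0,3] → #  [on edge]
    (3,4)@(7, 9): e=[9,28,-31] → ·
    (2,5)@(5, 11): e=[3,4,-1] → ·
  covered (1 px):
    · · · · ·
    · · · · ·
    · · · · ·
    · · · · ·
    · · # · ·
    · · · · ·
    · · · · ·
    · · · · ·
    · · · · ·
    · · · · ·
T3:
  2·area = 112
  edge (6, 20)→(2, 4): d=(-4,-16) top-left  bias=+0
  edge (2, 4)→(10, 8): d=(8,4) right/bottom  bias=-1
  edge (10, 8)→(6, 20): d=(-4,12) right/bottom  bias=-1
    (1,2)@(3, 5): e=[12,4,96] → #
    (2,2)@(5, 5): e=[44,-4,72] → ·
    (1,3)@(3, 7): e=[4,20,88] → #
    (2,3)@(5, 7): e=[36,12,64] → #
    (3,3)@(7, 7): e=[68,4,40] → #
    (4,3)@(9, 7): e=[100,-4,16] → ·
    (1,4)@(3, 9): e=[-4,36,80] → ·
    (2,4)@(5, 9): e=[28,28,56] → #
    (4,4)@(9, 9): e=[92,12,8] → #
    (2,5)@(5, 11): e=[20,44,48] → #
    (4,5)@(9, 11): e=[84,28,0] → ·  [on edge]
    (2,6)@(5, 13): e=[12,60,40] → #
    (3,8)@(7, 17): e=[28,84,0] → ·  [on edge]
  covered (13 px):
    · · · · ·
    · · · · ·
    · # · · ·
    · # # # ·
    · · # # #
    · · # # ·
    · · # # ·
    · · # # ·
    · · · · ·
    · · · · ·

Answer: 18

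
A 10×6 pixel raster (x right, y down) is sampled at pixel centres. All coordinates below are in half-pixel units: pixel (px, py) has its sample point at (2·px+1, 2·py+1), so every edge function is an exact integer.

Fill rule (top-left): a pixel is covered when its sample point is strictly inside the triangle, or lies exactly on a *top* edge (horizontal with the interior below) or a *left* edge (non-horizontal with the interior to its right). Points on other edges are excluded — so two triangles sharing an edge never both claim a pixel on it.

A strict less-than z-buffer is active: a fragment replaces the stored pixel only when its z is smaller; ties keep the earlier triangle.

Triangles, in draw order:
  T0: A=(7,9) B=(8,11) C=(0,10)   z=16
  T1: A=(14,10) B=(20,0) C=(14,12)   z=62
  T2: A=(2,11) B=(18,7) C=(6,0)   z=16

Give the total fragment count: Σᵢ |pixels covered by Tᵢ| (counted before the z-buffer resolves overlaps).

T0:
  2·area = 15
  edge (7, 9)→(8, 11): d=(1,2) right/bottom  bias=-1
  edge (8, 11)→(0, 10): d=(-8,-1) top-left  bias=+0
  edge (0, 10)→(7, 9): d=(7,-1) top-left  bias=+0
    (1,0)@(3, 1): e=[0,75,-60] → .  [on edge]
    (2,2)@(5, 5): e=[0,45,-30] → .  [on edge]
    (3,4)@(7, 9): e=[0,15,0] → .  [on edge]
  covered (0 px):
    . . . . . . . . . .
    . . . . . . . . . .
    . . . . . . . . . .
    . . . . . . . . . .
    . . . . . . . . . .
    . . . . . . . . . .
T1:
  2·area = 12
  edge (14, 10)→(20, 0): d=(6,-10) top-left  bias=+0
  edge (20, 0)→(14, 12): d=(-6,12) right/bottom  bias=-1
  edge (14, 12)→(14, 10): d=(0,-2) top-left  bias=+0
    (8,2)@(17, 5): e=[0,6,6] → X  [on edge]
    (9,2)@(19, 5): e=[20,-18,10] → .
    (8,3)@(17, 7): e=[12,-6,6] → .
    (7,4)@(15, 9): e=[4,6,2] → X
    (8,4)@(17, 9): e=[24,-18,6] → .
    (7,5)@(15, 11): e=[16,-6,2] → .
  covered (2 px):
    . . . . . . . . . .
    . . . . . . . . . .
    . . . . . . . . X .
    . . . . . . . . . .
    . . . . . . . X . .
    . . . . . . . . . .
T2:
  2·area = 160  (B↔C swapped to make it positive)
  edge (2, 11)→(6, 0): d=(4,-11) top-left  bias=+0
  edge (6, 0)→(18, 7): d=(12,7) right/bottom  bias=-1
  edge (18, 7)→(2, 11): d=(-16,4) right/bottom  bias=-1
    (3,0)@(7, 1): e=[15,5,140] → X
    (4,0)@(9, 1): e=[37,-9,132] → .
    (2,1)@(5, 3): e=[1,43,116] → X
    (4,1)@(9, 3): e=[45,15,100] → X
    (5,1)@(11, 3): e=[67,1,92] → X
    (6,1)@(13, 3): e=[89,-13,84] → .
    (2,2)@(5, 5): e=[9,67,84] → X
    (6,2)@(13, 5): e=[97,11,52] → X
    (7,2)@(15, 5): e=[119,-3,44] → .
    (2,3)@(5, 7): e=[17,91,52] → X
    (7,3)@(15, 7): e=[127,21,12] → X
    (8,3)@(17, 7): e=[149,7,4] → X
  covered (21 px):
    . . . X . . . . . .
    . . X X X X . . . .
    . . X X X X X . . .
    . . X X X X X X X .
    . X X X X . . . . .
    . . . . . . . . . .

Final: 23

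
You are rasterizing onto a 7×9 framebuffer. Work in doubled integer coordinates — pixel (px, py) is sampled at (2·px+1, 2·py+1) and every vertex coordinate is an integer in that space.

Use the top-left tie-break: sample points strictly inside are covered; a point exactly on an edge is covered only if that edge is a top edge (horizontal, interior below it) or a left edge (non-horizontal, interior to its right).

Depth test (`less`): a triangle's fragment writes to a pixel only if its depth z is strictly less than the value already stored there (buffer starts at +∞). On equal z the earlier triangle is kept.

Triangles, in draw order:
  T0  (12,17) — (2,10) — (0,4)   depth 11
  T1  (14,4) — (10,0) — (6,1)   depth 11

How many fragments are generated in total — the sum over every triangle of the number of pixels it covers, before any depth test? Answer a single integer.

T0:
  2·area = 46
  edge (12, 17)→(2, 10): d=(-10,-7) top-left  bias=+0
  edge (2, 10)→(0, 4): d=(-2,-6) top-left  bias=+0
  edge (0, 4)→(12, 17): d=(12,13) right/bottom  bias=-1
    (0,3)@(1, 7): e=[23,0,23] → █  [on edge]
    (1,3)@(3, 7): e=[37,12,-3] → ·
    (0,4)@(1, 9): e=[3,-4,47] → ·
    (1,4)@(3, 9): e=[17,8,21] → █
    (2,4)@(5, 9): e=[31,20,-5] → ·
    (1,5)@(3, 11): e=[-3,4,45] → ·
    (2,5)@(5, 11): e=[11,16,19] → █
    (3,5)@(7, 11): e=[25,28,-7] → ·
    (1,6)@(3, 13): e=[-23,0,69] → ·  [on edge]
    (2,6)@(5, 13): e=[-9,12,43] → ·
    (3,6)@(7, 13): e=[5,24,17] → █
    (4,6)@(9, 13): e=[19,36,-9] → ·
  covered (4 px):
    · · · · · · ·
    · · · · · · ·
    · · · · · · ·
    █ · · · · · ·
    · █ · · · · ·
    · · █ · · · ·
    · · · █ · · ·
    · · · · · · ·
    · · · · · · ·
T1:
  2·area = 20  (B↔C swapped to make it positive)
  edge (14, 4)→(6, 1): d=(-8,-3) top-left  bias=+0
  edge (6, 1)→(10, 0): d=(4,-1) top-left  bias=+0
  edge (10, 0)→(14, 4): d=(4,4) right/bottom  bias=-1
    (3,0)@(7, 1): e=[3,1,16] → █
    (4,0)@(9, 1): e=[9,3,8] → █
    (5,0)@(11, 1): e=[15,5,0] → ·  [on edge]
    (3,1)@(7, 3): e=[-13,9,24] → ·
    (4,1)@(9, 3): e=[-7,11,16] → ·
    (6,1)@(13, 3): e=[5,15,0] → ·  [on edge]
  covered (2 px):
    · · · █ █ · ·
    · · · · · · ·
    · · · · · · ·
    · · · · · · ·
    · · · · · · ·
    · · · · · · ·
    · · · · · · ·
    · · · · · · ·
    · · · · · · ·

Result: 6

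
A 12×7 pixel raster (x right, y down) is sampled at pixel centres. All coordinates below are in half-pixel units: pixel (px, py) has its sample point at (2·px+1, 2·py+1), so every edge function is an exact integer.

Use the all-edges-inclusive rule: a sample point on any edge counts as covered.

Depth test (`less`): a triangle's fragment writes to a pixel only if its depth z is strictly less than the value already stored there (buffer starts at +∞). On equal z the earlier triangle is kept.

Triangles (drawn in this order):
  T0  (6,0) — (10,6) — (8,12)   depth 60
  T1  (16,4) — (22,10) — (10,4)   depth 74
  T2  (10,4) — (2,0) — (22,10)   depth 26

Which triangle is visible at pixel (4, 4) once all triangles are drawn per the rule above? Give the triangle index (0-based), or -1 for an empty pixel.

T0:
  2·area = 36
  edge (6, 0)→(10, 6): d=(4,6) inclusive
  edge (10, 6)→(8, 12): d=(-2,6) inclusive
  edge (8, 12)→(6, 0): d=(-2,-12) inclusive
    (3,1)@(7, 3): e=[6,24,6] → X
    (4,1)@(9, 3): e=[-6,12,30] → .
    (5,1)@(11, 3): e=[-18,0,54] → .  [on edge]
    (3,2)@(7, 5): e=[14,20,2] → X
    (4,2)@(9, 5): e=[2,8,26] → X
    (5,2)@(11, 5): e=[-10,-4,50] → .
    (3,3)@(7, 7): e=[22,16,-2] → .
    (4,3)@(9, 7): e=[10,4,22] → X
    (5,3)@(11, 7): e=[-2,-8,46] → .
    (4,4)@(9, 9): e=[18,0,18] → X  [on edge]
    (5,4)@(11, 9): e=[6,-12,42] → .
    (4,5)@(9, 11): e=[26,-4,14] → .
  covered (5 px):
    . . . . . . . . . . . .
    . . . X . . . . . . . .
    . . . X X . . . . . . .
    . . . . X . . . . . . .
    . . . . X . . . . . . .
    . . . . . . . . . . . .
    . . . . . . . . . . . .
T1:
  2·area = 36
  edge (16, 4)→(22, 10): d=(6,6) inclusive
  edge (22, 10)→(10, 4): d=(-12,-6) inclusive
  edge (10, 4)→(16, 4): d=(6,0) inclusive
    (6,0)@(13, 1): e=[0,54,-18] → .  [on edge]
    (7,1)@(15, 3): e=[0,42,-6] → .  [on edge]
    (6,2)@(13, 5): e=[24,6,6] → X
    (7,2)@(15, 5): e=[12,18,6] → X
    (8,2)@(17, 5): e=[0,30,6] → X  [on edge]
    (9,2)@(19, 5): e=[-12,42,6] → .
    (6,3)@(13, 7): e=[36,-18,18] → .
    (7,3)@(15, 7): e=[24,-6,18] → .
    (8,3)@(17, 7): e=[12,6,18] → X
    (9,3)@(19, 7): e=[0,18,18] → X  [on edge]
    (10,3)@(21, 7): e=[-12,30,18] → .
    (8,4)@(17, 9): e=[24,-18,30] → .
    (10,4)@(21, 9): e=[0,6,30] → X  [on edge]
    (11,5)@(23, 11): e=[0,-6,42] → .  [on edge]
  covered (6 px):
    . . . . . . . . . . . .
    . . . . . . . . . . . .
    . . . . . . X X X . . .
    . . . . . . . . X X . .
    . . . . . . . . . . X .
    . . . . . . . . . . . .
    . . . . . . . . . . . .
T2:
  degenerate (2·area = 0) — covers nothing

Z-buffer (winner per pixel, '.' = empty):
  . . . . . . . . . . . .
  . . . 0 . . . . . . . .
  . . . 0 0 . 1 1 1 . . .
  . . . . 0 . . . 1 1 . .
  . . . . 0 . . . . . 1 .
  . . . . . . . . . . . .
  . . . . . . . . . . . .

Answer: 0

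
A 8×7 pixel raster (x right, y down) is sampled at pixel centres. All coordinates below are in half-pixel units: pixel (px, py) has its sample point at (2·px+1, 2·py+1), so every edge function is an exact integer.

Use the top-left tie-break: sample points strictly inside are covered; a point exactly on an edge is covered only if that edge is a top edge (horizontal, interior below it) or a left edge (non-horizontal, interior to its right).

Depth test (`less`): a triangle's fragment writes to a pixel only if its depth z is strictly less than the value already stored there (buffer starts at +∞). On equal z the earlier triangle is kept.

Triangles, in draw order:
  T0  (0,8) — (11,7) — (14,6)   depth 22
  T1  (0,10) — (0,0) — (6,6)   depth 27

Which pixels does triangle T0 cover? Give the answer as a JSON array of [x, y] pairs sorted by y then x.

T0:
  2·area = 8  (B↔C swapped to make it positive)
  edge (0, 8)→(14, 6): d=(14,-2) top-left  bias=+0
  edge (14, 6)→(11, 7): d=(-3,1) right/bottom  bias=-1
  edge (11, 7)→(0, 8): d=(-11,1) right/bottom  bias=-1
    (3,3)@(7, 7): e=[0,4,4] → █  [on edge]
    (4,3)@(9, 7): e=[4,2,2] → █
    (5,3)@(11, 7): e=[8,0,0] → ·  [on edge]
    (2,4)@(5, 9): e=[24,0,-16] → ·  [on edge]
    (3,4)@(7, 9): e=[28,-2,-18] → ·
    (4,4)@(9, 9): e=[32,-4,-20] → ·
  covered (2 px):
    · · · · · · · ·
    · · · · · · · ·
    · · · · · · · ·
    · · · █ █ · · ·
    · · · · · · · ·
    · · · · · · · ·
    · · · · · · · ·
T1:
  2·area = 60
  edge (0, 10)→(0, 0): d=(0,-10) top-left  bias=+0
  edge (0, 0)→(6, 6): d=(6,6) right/bottom  bias=-1
  edge (6, 6)→(0, 10): d=(-6,4) right/bottom  bias=-1
    (0,0)@(1, 1): e=[10,0,50] → ·  [on edge]
    (0,1)@(1, 3): e=[10,12,38] → █
    (1,1)@(3, 3): e=[30,0,30] → ·  [on edge]
    (0,2)@(1, 5): e=[10,24,26] → █
    (1,2)@(3, 5): e=[30,12,18] → █
    (2,2)@(5, 5): e=[50,0,10] → ·  [on edge]
    (0,3)@(1, 7): e=[10,36,14] → █
    (2,3)@(5, 7): e=[50,12,-2] → ·
    (3,3)@(7, 7): e=[70,0,-10] → ·  [on edge]
    (0,4)@(1, 9): e=[10,48,2] → █
    (1,4)@(3, 9): e=[30,36,-6] → ·
    (4,4)@(9, 9): e=[90,0,-30] → ·  [on edge]
    (5,5)@(11, 11): e=[110,0,-50] → ·  [on edge]
    (6,6)@(13, 13): e=[130,0,-70] → ·  [on edge]
  covered (6 px):
    · · · · · · · ·
    █ · · · · · · ·
    █ █ · · · · · ·
    █ █ · · · · · ·
    █ · · · · · · ·
    · · · · · · · ·
    · · · · · · · ·

Final: [[3,3],[4,3]]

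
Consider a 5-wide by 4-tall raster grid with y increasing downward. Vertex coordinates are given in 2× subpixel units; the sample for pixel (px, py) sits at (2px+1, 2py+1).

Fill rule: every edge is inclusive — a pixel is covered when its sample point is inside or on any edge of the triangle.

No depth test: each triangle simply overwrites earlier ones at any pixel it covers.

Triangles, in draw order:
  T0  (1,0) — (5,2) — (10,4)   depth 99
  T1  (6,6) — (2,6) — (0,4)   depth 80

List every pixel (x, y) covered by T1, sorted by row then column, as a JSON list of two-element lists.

T0:
  2·area = 2  (B↔C swapped to make it positive)
  edge (1, 0)→(10, 4): d=(9,4) inclusive
  edge (10, 4)→(5, 2): d=(-5,-2) inclusive
  edge (5, 2)→(1, 0): d=(-4,-2) inclusive
    (1,0)@(3, 1): e=[1,1,0] → #  [on edge]
    (2,0)@(5, 1): e=[-7,5,4] → ·
    (1,1)@(3, 3): e=[19,-9,-8] → ·
    (3,1)@(7, 3): e=[3,-1,0] → ·  [on edge]
  covered (1 px):
    · # · · ·
    · · · · ·
    · · · · ·
    · · · · ·
T1:
  2·area = 8
  edge (6, 6)→(2, 6): d=(-4,0) inclusive
  edge (2, 6)→(0, 4): d=(-2,-2) inclusive
  edge (0, 4)→(6, 6): d=(6,2) inclusive
    (0,2)@(1, 5): e=[4,0,4] → #  [on edge]
    (1,2)@(3, 5): e=[4,4,0] → #  [on edge]
    (2,2)@(5, 5): e=[4,8,-4] → ·
    (0,3)@(1, 7): e=[-4,-4,16] → ·
    (1,3)@(3, 7): e=[-4,0,12] → ·  [on edge]
    (4,3)@(9, 7): e=[-4,12,0] → ·  [on edge]
  covered (2 px):
    · · · · ·
    · · · · ·
    # # · · ·
    · · · · ·

Result: [[0,2],[1,2]]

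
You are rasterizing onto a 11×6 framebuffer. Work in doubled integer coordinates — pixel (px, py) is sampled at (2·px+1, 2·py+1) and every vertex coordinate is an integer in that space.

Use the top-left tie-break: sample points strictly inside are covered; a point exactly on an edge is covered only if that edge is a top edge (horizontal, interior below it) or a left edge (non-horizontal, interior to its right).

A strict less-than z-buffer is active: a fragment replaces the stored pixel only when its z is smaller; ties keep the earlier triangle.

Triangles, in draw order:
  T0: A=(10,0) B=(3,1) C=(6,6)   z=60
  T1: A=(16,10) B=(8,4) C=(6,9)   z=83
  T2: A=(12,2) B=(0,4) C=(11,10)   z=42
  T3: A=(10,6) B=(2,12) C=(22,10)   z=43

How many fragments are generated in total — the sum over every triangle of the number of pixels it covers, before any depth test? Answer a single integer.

T0:
  2·area = 38  (B↔C swapped to make it positive)
  edge (10, 0)→(6, 6): d=(-4,6) right/bottom  bias=-1
  edge (6, 6)→(3, 1): d=(-3,-5) top-left  bias=+0
  edge (3, 1)→(10, 0): d=(7,-1) top-left  bias=+0
    (1,0)@(3, 1): e=[38,0,0] → █  [on edge]
    (2,0)@(5, 1): e=[26,10,2] → █
    (3,0)@(7, 1): e=[14,20,4] → █
    (4,0)@(9, 1): e=[2,30,6] → █
    (5,0)@(11, 1): e=[-10,40,8] → ·
    (1,1)@(3, 3): e=[30,-6,14] → ·
    (2,1)@(5, 3): e=[18,4,16] → █
    (4,1)@(9, 3): e=[-6,24,20] → ·
    (2,2)@(5, 5): e=[10,-2,30] → ·
    (3,2)@(7, 5): e=[-2,8,32] → ·
    (4,5)@(9, 11): e=[-38,0,76] → ·  [on edge]
  covered (6 px):
    · █ █ █ █ · · · · · ·
    · · █ █ · · · · · · ·
    · · · · · · · · · · ·
    · · · · · · · · · · ·
    · · · · · · · · · · ·
    · · · · · · · · · · ·
T1:
  2·area = 52  (B↔C swapped to make it positive)
  edge (16, 10)→(6, 9): d=(-10,-1) top-left  bias=+0
  edge (6, 9)→(8, 4): d=(2,-5) top-left  bias=+0
  edge (8, 4)→(16, 10): d=(8,6) right/bottom  bias=-1
    (4,2)@(9, 5): e=[43,7,2] → █
    (5,2)@(11, 5): e=[45,17,-10] → ·
    (3,3)@(7, 7): e=[21,1,30] → █
    (5,3)@(11, 7): e=[25,21,6] → █
    (6,3)@(13, 7): e=[27,31,-6] → ·
    (3,4)@(7, 9): e=[1,5,46] → █
    (6,4)@(13, 9): e=[7,35,10] → █
    (7,4)@(15, 9): e=[9,45,-2] → ·
    (3,5)@(7, 11): e=[-19,9,62] → ·
    (4,5)@(9, 11): e=[-17,19,50] → ·
    (5,5)@(11, 11): e=[-15,29,38] → ·
    (6,5)@(13, 11): e=[-13,39,26] → ·
  covered (8 px):
    · · · · · · · · · · ·
    · · · · · · · · · · ·
    · · · · █ · · · · · ·
    · · · █ █ █ · · · · ·
    · · · █ █ █ █ · · · ·
    · · · · · · · · · · ·
T2:
  2·area = 94  (B↔C swapped to make it positive)
  edge (12, 2)→(11, 10): d=(-1,8) right/bottom  bias=-1
  edge (11, 10)→(0, 4): d=(-11,-6) top-left  bias=+0
  edge (0, 4)→(12, 2): d=(12,-2) top-left  bias=+0
    (3,1)@(7, 3): e=[39,53,2] → █
    (4,1)@(9, 3): e=[23,65,6] → █
    (5,1)@(11, 3): e=[7,77,10] → █
    (6,1)@(13, 3): e=[-9,89,14] → ·
    (1,2)@(3, 5): e=[69,7,18] → █
    (2,2)@(5, 5): e=[53,19,22] → █
    (6,2)@(13, 5): e=[-11,67,38] → ·
    (1,3)@(3, 7): e=[67,-15,42] → ·
    (2,3)@(5, 7): e=[51,-3,46] → ·
    (3,3)@(7, 7): e=[35,9,50] → █
    (6,3)@(13, 7): e=[-13,45,62] → ·
    (3,4)@(7, 9): e=[33,-13,74] → ·
  covered (12 px):
    · · · · · · · · · · ·
    · · · █ █ █ · · · · ·
    · █ █ █ █ █ · · · · ·
    · · · █ █ █ · · · · ·
    · · · · · █ · · · · ·
    · · · · · · · · · · ·
T3:
  2·area = 104  (B↔C swapped to make it positive)
  edge (10, 6)→(22, 10): d=(12,4) right/bottom  bias=-1
  edge (22, 10)→(2, 12): d=(-20,2) right/bottom  bias=-1
  edge (2, 12)→(10, 6): d=(8,-6) top-left  bias=+0
    (0,1)@(1, 3): e=[0,182,-78] → ·  [on edge]
    (3,2)@(7, 5): e=[0,130,-26] → ·  [on edge]
    (4,3)@(9, 7): e=[16,86,2] → █
    (5,3)@(11, 7): e=[8,82,14] → █
    (6,3)@(13, 7): e=[0,78,26] → ·  [on edge]
    (3,4)@(7, 9): e=[48,50,6] → █
    (6,4)@(13, 9): e=[24,38,42] → █
    (7,4)@(15, 9): e=[16,34,54] → █
    (8,4)@(17, 9): e=[8,30,66] → █
    (9,4)@(19, 9): e=[0,26,78] → ·  [on edge]
    (2,5)@(5, 11): e=[80,14,10] → █
    (6,5)@(13, 11): e=[48,-2,58] → ·
  covered (12 px):
    · · · · · · · · · · ·
    · · · · · · · · · · ·
    · · · · · · · · · · ·
    · · · · █ █ · · · · ·
    · · · █ █ █ █ █ █ · ·
    · · █ █ █ █ · · · · ·

Result: 38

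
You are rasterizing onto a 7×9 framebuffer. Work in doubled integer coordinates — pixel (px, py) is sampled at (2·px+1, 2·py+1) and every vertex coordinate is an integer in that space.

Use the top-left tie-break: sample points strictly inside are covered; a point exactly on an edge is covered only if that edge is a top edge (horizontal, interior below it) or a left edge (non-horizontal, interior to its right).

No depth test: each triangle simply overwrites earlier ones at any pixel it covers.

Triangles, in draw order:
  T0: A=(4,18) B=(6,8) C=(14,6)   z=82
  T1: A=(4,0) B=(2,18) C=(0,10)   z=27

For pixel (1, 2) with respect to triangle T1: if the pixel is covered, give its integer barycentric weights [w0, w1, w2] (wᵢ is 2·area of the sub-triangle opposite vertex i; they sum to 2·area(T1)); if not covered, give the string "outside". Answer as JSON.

T0:
  2·area = 76
  edge (4, 18)→(6, 8): d=(2,-10) top-left  bias=+0
  edge (6, 8)→(14, 6): d=(8,-2) top-left  bias=+0
  edge (14, 6)→(4, 18): d=(-10,12) right/bottom  bias=-1
    (3,1)@(7, 3): e=[0,-38,114] → ·  [on edge]
    (5,3)@(11, 7): e=[48,2,26] → █
    (6,3)@(13, 7): e=[68,6,2] → █
    (3,4)@(7, 9): e=[12,10,54] → █
    (4,4)@(9, 9): e=[32,14,30] → █
    (6,4)@(13, 9): e=[72,22,-18] → ·
    (3,5)@(7, 11): e=[16,26,34] → █
    (5,5)@(11, 11): e=[56,34,-14] → ·
    (2,6)@(5, 13): e=[0,38,38] → █  [on edge]
    (4,6)@(9, 13): e=[40,46,-10] → ·
    (2,7)@(5, 15): e=[4,54,18] → █
    (3,7)@(7, 15): e=[24,58,-6] → ·
  covered (10 px):
    · · · · · · ·
    · · · · · · ·
    · · · · · · ·
    · · · · · █ █
    · · · █ █ █ ·
    · · · █ █ · ·
    · · █ █ · · ·
    · · █ · · · ·
    · · · · · · ·
T1:
  2·area = 52
  edge (4, 0)→(2, 18): d=(-2,18) right/bottom  bias=-1
  edge (2, 18)→(0, 10): d=(-2,-8) top-left  bias=+0
  edge (0, 10)→(4, 0): d=(4,-10) top-left  bias=+0
    (1,1)@(3, 3): e=[12,38,2] → █
    (2,1)@(5, 3): e=[-24,54,22] → ·
    (1,2)@(3, 5): e=[8,34,10] → █
    (2,2)@(5, 5): e=[-28,50,30] → ·
    (1,3)@(3, 7): e=[4,30,18] → █
    (2,3)@(5, 7): e=[-32,46,38] → ·
    (0,4)@(1, 9): e=[36,10,6] → █
    (1,4)@(3, 9): e=[0,26,26] → ·  [on edge]
    (0,5)@(1, 11): e=[32,6,14] → █
    (1,5)@(3, 11): e=[-4,22,34] → ·
    (0,6)@(1, 13): e=[28,2,22] → █
    (1,6)@(3, 13): e=[-8,18,42] → ·
  covered (6 px):
    · · · · · · ·
    · █ · · · · ·
    · █ · · · · ·
    · █ · · · · ·
    █ · · · · · ·
    █ · · · · · ·
    █ · · · · · ·
    · · · · · · ·
    · · · · · · ·

Answer: [34,10,8]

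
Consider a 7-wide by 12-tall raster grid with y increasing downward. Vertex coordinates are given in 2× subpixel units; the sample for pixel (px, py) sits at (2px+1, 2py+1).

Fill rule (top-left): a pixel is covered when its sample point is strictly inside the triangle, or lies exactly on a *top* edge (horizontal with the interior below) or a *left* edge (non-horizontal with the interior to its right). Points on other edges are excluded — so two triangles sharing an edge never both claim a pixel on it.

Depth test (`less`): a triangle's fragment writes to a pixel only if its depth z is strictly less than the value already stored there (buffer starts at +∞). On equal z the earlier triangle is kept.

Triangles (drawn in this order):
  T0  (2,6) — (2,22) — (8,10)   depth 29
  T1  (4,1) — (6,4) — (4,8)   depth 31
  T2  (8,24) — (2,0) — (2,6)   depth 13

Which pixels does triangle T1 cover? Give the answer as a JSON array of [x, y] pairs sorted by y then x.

T0:
  2·area = 96  (B↔C swapped to make it positive)
  edge (2, 6)→(8, 10): d=(6,4) right/bottom  bias=-1
  edge (8, 10)→(2, 22): d=(-6,12) right/bottom  bias=-1
  edge (2, 22)→(2, 6): d=(0,-16) top-left  bias=+0
    (1,3)@(3, 7): e=[2,78,16] → █
    (2,3)@(5, 7): e=[-6,54,48] → ·
    (1,4)@(3, 9): e=[14,66,16] → █
    (2,4)@(5, 9): e=[6,42,48] → █
    (3,4)@(7, 9): e=[-2,18,80] → ·
    (1,5)@(3, 11): e=[26,54,16] → █
    (3,5)@(7, 11): e=[10,6,80] → █
    (4,5)@(9, 11): e=[2,-18,112] → ·
    (1,6)@(3, 13): e=[38,42,16] → █
    (3,6)@(7, 13): e=[22,-6,80] → ·
    (1,7)@(3, 15): e=[50,30,16] → █
    (3,7)@(7, 15): e=[34,-18,80] → ·
  covered (12 px):
    · · · · · · ·
    · · · · · · ·
    · · · · · · ·
    · █ · · · · ·
    · █ █ · · · ·
    · █ █ █ · · ·
    · █ █ · · · ·
    · █ █ · · · ·
    · █ · · · · ·
    · █ · · · · ·
    · · · · · · ·
    · · · · · · ·
T1:
  2·area = 14
  edge (4, 1)→(6, 4): d=(2,3) right/bottom  bias=-1
  edge (6, 4)→(4, 8): d=(-2,4) right/bottom  bias=-1
  edge (4, 8)→(4, 1): d=(0,-7) top-left  bias=+0
    (2,1)@(5, 3): e=[1,6,7] → █
    (3,1)@(7, 3): e=[-5,-2,21] → ·
    (2,2)@(5, 5): e=[5,2,7] → █
    (3,2)@(7, 5): e=[-1,-6,21] → ·
    (2,3)@(5, 7): e=[9,-2,7] → ·
  covered (2 px):
    · · · · · · ·
    · · █ · · · ·
    · · █ · · · ·
    · · · · · · ·
    · · · · · · ·
    · · · · · · ·
    · · · · · · ·
    · · · · · · ·
    · · · · · · ·
    · · · · · · ·
    · · · · · · ·
    · · · · · · ·
T2:
  2·area = 36  (B↔C swapped to make it positive)
  edge (8, 24)→(2, 6): d=(-6,-18) top-left  bias=+0
  edge (2, 6)→(2, 0): d=(0,-6) top-left  bias=+0
  edge (2, 0)→(8, 24): d=(6,24) right/bottom  bias=-1
    (0,1)@(1, 3): e=[0,-6,42] → ·  [on edge]
    (1,2)@(3, 5): e=[24,6,6] → █
    (2,2)@(5, 5): e=[60,18,-42] → ·
    (1,3)@(3, 7): e=[12,6,18] → █
    (2,3)@(5, 7): e=[48,18,-30] → ·
    (1,4)@(3, 9): e=[0,6,30] → █  [on edge]
    (2,4)@(5, 9): e=[36,18,-18] → ·
    (1,5)@(3, 11): e=[-12,6,42] → ·
    (2,6)@(5, 13): e=[12,18,6] → █
    (3,6)@(7, 13): e=[48,30,-42] → ·
    (2,7)@(5, 15): e=[0,18,18] → █  [on edge]
    (3,7)@(7, 15): e=[36,30,-30] → ·
    (3,10)@(7, 21): e=[0,30,6] → █  [on edge]
  covered (6 px):
    · · · · · · ·
    · · · · · · ·
    · █ · · · · ·
    · █ · · · · ·
    · █ · · · · ·
    · · · · · · ·
    · · █ · · · ·
    · · █ · · · ·
    · · · · · · ·
    · · · · · · ·
    · · · █ · · ·
    · · · · · · ·

Answer: [[2,1],[2,2]]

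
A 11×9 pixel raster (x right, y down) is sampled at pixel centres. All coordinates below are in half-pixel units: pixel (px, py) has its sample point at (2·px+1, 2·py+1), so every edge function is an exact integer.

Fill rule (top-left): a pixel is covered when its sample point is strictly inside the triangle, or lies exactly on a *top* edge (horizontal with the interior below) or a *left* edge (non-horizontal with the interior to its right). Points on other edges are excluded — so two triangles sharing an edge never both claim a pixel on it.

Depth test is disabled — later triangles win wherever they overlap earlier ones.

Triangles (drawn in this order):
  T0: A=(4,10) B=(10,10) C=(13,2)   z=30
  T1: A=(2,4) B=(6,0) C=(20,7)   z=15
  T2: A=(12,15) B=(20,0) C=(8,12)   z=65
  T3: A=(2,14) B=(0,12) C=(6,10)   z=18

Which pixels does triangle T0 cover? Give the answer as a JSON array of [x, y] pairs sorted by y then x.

T0:
  2·area = 48  (B↔C swapped to make it positive)
  edge (4, 10)→(13, 2): d=(9,-8) top-left  bias=+0
  edge (13, 2)→(10, 10): d=(-3,8) right/bottom  bias=-1
  edge (10, 10)→(4, 10): d=(-6,0) right/bottom  bias=-1
    (5,2)@(11, 5): e=[11,7,30] → █
    (6,2)@(13, 5): e=[27,-9,30] → ·
    (4,3)@(9, 7): e=[13,17,18] → █
    (6,3)@(13, 7): e=[45,-15,18] → ·
    (3,4)@(7, 9): e=[15,27,6] → █
    (5,4)@(11, 9): e=[47,-5,6] → ·
    (3,5)@(7, 11): e=[33,21,-6] → ·
    (4,5)@(9, 11): e=[49,5,-6] → ·
  covered (5 px):
    · · · · · · · · · · ·
    · · · · · · · · · · ·
    · · · · · █ · · · · ·
    · · · · █ █ · · · · ·
    · · · █ █ · · · · · ·
    · · · · · · · · · · ·
    · · · · · · · · · · ·
    · · · · · · · · · · ·
    · · · · · · · · · · ·
T1:
  2·area = 84
  edge (2, 4)→(6, 0): d=(4,-4) top-left  bias=+0
  edge (6, 0)→(20, 7): d=(14,7) right/bottom  bias=-1
  edge (20, 7)→(2, 4): d=(-18,-3) top-left  bias=+0
    (2,0)@(5, 1): e=[0,21,63] → █  [on edge]
    (3,0)@(7, 1): e=[8,7,69] → █
    (4,0)@(9, 1): e=[16,-7,75] → ·
    (1,1)@(3, 3): e=[0,63,21] → █  [on edge]
    (4,1)@(9, 3): e=[24,21,39] → █
    (5,1)@(11, 3): e=[32,7,45] → █
    (6,1)@(13, 3): e=[40,-7,51] → ·
    (0,2)@(1, 5): e=[0,105,-21] → ·  [on edge]
    (1,2)@(3, 5): e=[8,91,-15] → ·
    (2,2)@(5, 5): e=[16,77,-9] → ·
    (3,2)@(7, 5): e=[24,63,-3] → ·
    (4,2)@(9, 5): e=[32,49,3] → █
  covered (11 px):
    · · █ █ · · · · · · ·
    · █ █ █ █ █ · · · · ·
    · · · · █ █ █ █ · · ·
    · · · · · · · · · · ·
    · · · · · · · · · · ·
    · · · · · · · · · · ·
    · · · · · · · · · · ·
    · · · · · · · · · · ·
    · · · · · · · · · · ·
T2:
  2·area = 84  (B↔C swapped to make it positive)
  edge (12, 15)→(8, 12): d=(-4,-3) top-left  bias=+0
  edge (8, 12)→(20, 0): d=(12,-12) top-left  bias=+0
  edge (20, 0)→(12, 15): d=(-8,15) right/bottom  bias=-1
    (9,0)@(19, 1): e=[77,0,7] → █  [on edge]
    (10,0)@(21, 1): e=[83,24,-23] → ·
    (8,1)@(17, 3): e=[63,0,21] → █  [on edge]
    (9,1)@(19, 3): e=[69,24,-9] → ·
    (7,2)@(15, 5): e=[49,0,35] → █  [on edge]
    (9,2)@(19, 5): e=[61,48,-25] → ·
    (6,3)@(13, 7): e=[35,0,49] → █  [on edge]
    (8,3)@(17, 7): e=[47,48,-11] → ·
    (5,4)@(11, 9): e=[21,0,63] → █  [on edge]
    (8,4)@(17, 9): e=[39,72,-27] → ·
    (4,5)@(9, 11): e=[7,0,77] → █  [on edge]
    (7,5)@(15, 11): e=[25,72,-13] → ·
    (3,6)@(7, 13): e=[-7,0,91] → ·  [on edge]
    (2,7)@(5, 15): e=[-21,0,105] → ·  [on edge]
    (1,8)@(3, 17): e=[-35,0,119] → ·  [on edge]
  covered (14 px):
    · · · · · · · · · █ ·
    · · · · · · · · █ · ·
    · · · · · · · █ █ · ·
    · · · · · · █ █ · · ·
    · · · · · █ █ █ · · ·
    · · · · █ █ █ · · · ·
    · · · · · █ █ · · · ·
    · · · · · · · · · · ·
    · · · · · · · · · · ·
T3:
  2·area = 16
  edge (2, 14)→(0, 12): d=(-2,-2) top-left  bias=+0
  edge (0, 12)→(6, 10): d=(6,-2) top-left  bias=+0
  edge (6, 10)→(2, 14): d=(-4,4) right/bottom  bias=-1
    (7,0)@(15, 1): e=[52,-36,0] → ·  [on edge]
    (6,1)@(13, 3): e=[44,-28,0] → ·  [on edge]
    (5,2)@(11, 5): e=[36,-20,0] → ·  [on edge]
    (10,2)@(21, 5): e=[56,0,-40] → ·  [on edge]
    (4,3)@(9, 7): e=[28,-12,0] → ·  [on edge]
    (7,3)@(15, 7): e=[40,0,-24] → ·  [on edge]
    (3,4)@(7, 9): e=[20,-4,0] → ·  [on edge]
    (4,4)@(9, 9): e=[24,0,-8] → ·  [on edge]
    (1,5)@(3, 11): e=[8,0,8] → █  [on edge]
    (2,5)@(5, 11): e=[12,4,0] → ·  [on edge]
    (0,6)@(1, 13): e=[0,8,8] → █  [on edge]
    (1,6)@(3, 13): e=[4,12,0] → ·  [on edge]
    (0,7)@(1, 15): e=[-4,20,0] → ·  [on edge]
    (1,7)@(3, 15): e=[0,24,-8] → ·  [on edge]
    (2,8)@(5, 17): e=[0,40,-24] → ·  [on edge]
  covered (2 px):
    · · · · · · · · · · ·
    · · · · · · · · · · ·
    · · · · · · · · · · ·
    · · · · · · · · · · ·
    · · · · · · · · · · ·
    · █ · · · · · · · · ·
    █ · · · · · · · · · ·
    · · · · · · · · · · ·
    · · · · · · · · · · ·

Final: [[5,2],[4,3],[5,3],[3,4],[4,4]]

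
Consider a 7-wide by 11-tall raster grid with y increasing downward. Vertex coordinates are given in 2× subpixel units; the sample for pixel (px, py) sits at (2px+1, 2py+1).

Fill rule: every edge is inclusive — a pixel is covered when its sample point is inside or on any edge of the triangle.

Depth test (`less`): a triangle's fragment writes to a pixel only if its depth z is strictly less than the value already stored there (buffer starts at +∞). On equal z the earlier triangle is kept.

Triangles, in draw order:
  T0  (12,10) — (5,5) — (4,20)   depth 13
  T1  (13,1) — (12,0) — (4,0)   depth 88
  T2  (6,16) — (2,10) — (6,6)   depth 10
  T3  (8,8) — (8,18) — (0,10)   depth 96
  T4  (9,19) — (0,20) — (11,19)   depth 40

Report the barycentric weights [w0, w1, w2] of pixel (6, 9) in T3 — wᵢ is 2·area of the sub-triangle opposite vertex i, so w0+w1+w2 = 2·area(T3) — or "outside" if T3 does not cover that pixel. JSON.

T0:
  2·area = 110  (B↔C swapped to make it positive)
  edge (12, 10)→(4, 20): d=(-8,10) inclusive
  edge (4, 20)→(5, 5): d=(1,-15) inclusive
  edge (5, 5)→(12, 10): d=(7,5) inclusive
    (2,2)@(5, 5): e=[110,0,0] → #  [on edge]
    (3,2)@(7, 5): e=[90,30,-10] → ·
    (2,3)@(5, 7): e=[94,2,14] → #
    (3,3)@(7, 7): e=[74,32,4] → #
    (4,3)@(9, 7): e=[54,62,-6] → ·
    (2,4)@(5, 9): e=[78,4,28] → #
    (4,4)@(9, 9): e=[38,64,8] → #
    (5,4)@(11, 9): e=[18,94,-2] → ·
    (2,5)@(5, 11): e=[62,6,42] → #
    (5,5)@(11, 11): e=[2,96,12] → #
    (6,5)@(13, 11): e=[-18,126,2] → ·
    (2,6)@(5, 13): e=[46,8,56] → #
  covered (16 px):
    · · · · · · ·
    · · · · · · ·
    · · # · · · ·
    · · # # · · ·
    · · # # # · ·
    · · # # # # ·
    · · # # # · ·
    · · # # · · ·
    · · # · · · ·
    · · · · · · ·
    · · · · · · ·
T1:
  2·area = 8  (B↔C swapped to make it positive)
  edge (13, 1)→(4, 0): d=(-9,-1) inclusive
  edge (4, 0)→(12, 0): d=(8,0) inclusive
  edge (12, 0)→(13, 1): d=(1,1) inclusive
    (6,0)@(13, 1): e=[0,8,0] → #  [on edge]
    (6,1)@(13, 3): e=[-18,24,2] → ·
  covered (1 px):
    · · · · · · #
    · · · · · · ·
    · · · · · · ·
    · · · · · · ·
    · · · · · · ·
    · · · · · · ·
    · · · · · · ·
    · · · · · · ·
    · · · · · · ·
    · · · · · · ·
    · · · · · · ·
T2:
  2·area = 40
  edge (6, 16)→(2, 10): d=(-4,-6) inclusive
  edge (2, 10)→(6, 6): d=(4,-4) inclusive
  edge (6, 6)→(6, 16): d=(0,10) inclusive
    (5,0)@(11, 1): e=[90,0,-50] → ·  [on edge]
    (4,1)@(9, 3): e=[70,0,-30] → ·  [on edge]
    (3,2)@(7, 5): e=[50,0,-10] → ·  [on edge]
    (2,3)@(5, 7): e=[30,0,10] → #  [on edge]
    (3,3)@(7, 7): e=[42,8,-10] → ·
    (1,4)@(3, 9): e=[10,0,30] → #  [on edge]
    (3,4)@(7, 9): e=[34,16,-10] → ·
    (0,5)@(1, 11): e=[-10,0,50] → ·  [on edge]
    (1,5)@(3, 11): e=[2,8,30] → #
    (3,5)@(7, 11): e=[26,24,-10] → ·
    (1,6)@(3, 13): e=[-6,16,30] → ·
    (2,6)@(5, 13): e=[6,24,10] → #
  covered (6 px):
    · · · · · · ·
    · · · · · · ·
    · · · · · · ·
    · · # · · · ·
    · # # · · · ·
    · # # · · · ·
    · · # · · · ·
    · · · · · · ·
    · · · · · · ·
    · · · · · · ·
    · · · · · · ·
T3:
  2·area = 80
  edge (8, 8)→(8, 18): d=(0,10) inclusive
  edge (8, 18)→(0, 10): d=(-8,-8) inclusive
  edge (0, 10)→(8, 8): d=(8,-2) inclusive
    (2,4)@(5, 9): e=[30,48,2] → #
    (3,4)@(7, 9): e=[10,64,6] → #
    (4,4)@(9, 9): e=[-10,80,10] → ·
    (0,5)@(1, 11): e=[70,0,10] → #  [on edge]
    (1,5)@(3, 11): e=[50,16,14] → #
    (4,5)@(9, 11): e=[-10,64,26] → ·
    (0,6)@(1, 13): e=[70,-16,26] → ·
    (1,6)@(3, 13): e=[50,0,30] → #  [on edge]
    (4,6)@(9, 13): e=[-10,48,42] → ·
    (1,7)@(3, 15): e=[50,-16,46] → ·
    (2,7)@(5, 15): e=[30,0,50] → #  [on edge]
    (4,7)@(9, 15): e=[-10,32,58] → ·
    (3,8)@(7, 17): e=[10,0,70] → #  [on edge]
    (4,9)@(9, 19): e=[-10,0,90] → ·  [on edge]
    (5,10)@(11, 21): e=[-30,0,110] → ·  [on edge]
  covered (12 px):
    · · · · · · ·
    · · · · · · ·
    · · · · · · ·
    · · · · · · ·
    · · # # · · ·
    # # # # · · ·
    · # # # · · ·
    · · # # · · ·
    · · · # · · ·
    · · · · · · ·
    · · · · · · ·
T4:
  2·area = 2  (B↔C swapped to make it positive)
  edge (9, 19)→(11, 19): d=(2,0) inclusive
  edge (11, 19)→(0, 20): d=(-11,1) inclusive
  edge (0, 20)→(9, 19): d=(9,-1) inclusive
    (0,9)@(1, 19): e=[0,10,-8] → ·  [on edge]
    (1,9)@(3, 19): e=[0,8,-6] → ·  [on edge]
    (2,9)@(5, 19): e=[0,6,-4] → ·  [on edge]
    (3,9)@(7, 19): e=[0,4,-2] → ·  [on edge]
    (4,9)@(9, 19): e=[0,2,0] → #  [on edge]
    (5,9)@(11, 19): e=[0,0,2] → #  [on edge]
    (6,9)@(13, 19): e=[0,-2,4] → ·  [on edge]
    (4,10)@(9, 21): e=[4,-20,18] → ·
    (5,10)@(11, 21): e=[4,-22,20] → ·
  covered (2 px):
    · · · · · · ·
    · · · · · · ·
    · · · · · · ·
    · · · · · · ·
    · · · · · · ·
    · · · · · · ·
    · · · · · · ·
    · · · · · · ·
    · · · · · · ·
    · · · · # # ·
    · · · · · · ·

Final: "outside"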